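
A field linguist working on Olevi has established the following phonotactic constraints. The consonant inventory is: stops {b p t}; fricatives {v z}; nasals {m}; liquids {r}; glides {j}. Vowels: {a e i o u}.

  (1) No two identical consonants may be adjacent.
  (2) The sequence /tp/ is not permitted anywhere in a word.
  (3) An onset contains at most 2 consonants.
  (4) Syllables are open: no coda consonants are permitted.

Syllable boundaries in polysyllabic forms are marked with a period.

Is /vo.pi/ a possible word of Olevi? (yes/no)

yes

/vo.pi/ — σ1 onset /v/, coda /∅/ ok; σ2 onset /p/, coda /∅/ ok → permitted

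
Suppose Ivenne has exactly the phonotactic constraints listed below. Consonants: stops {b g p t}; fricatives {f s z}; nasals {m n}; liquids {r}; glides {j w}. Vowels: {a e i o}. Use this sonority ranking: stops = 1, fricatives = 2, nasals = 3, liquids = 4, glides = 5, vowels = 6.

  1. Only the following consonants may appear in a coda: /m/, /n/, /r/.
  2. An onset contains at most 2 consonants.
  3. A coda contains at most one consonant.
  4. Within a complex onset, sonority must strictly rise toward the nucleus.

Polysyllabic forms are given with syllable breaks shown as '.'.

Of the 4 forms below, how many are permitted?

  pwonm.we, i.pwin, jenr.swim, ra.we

pwonm.we — violates constraint 3: syllable 1 coda /nm/ has 2 consonants (> 1) → not permitted
i.pwin — σ1 onset /∅/, coda /∅/ ok; σ2 onset /pw/ (1→5 rises), coda /n/ ok → permitted
jenr.swim — violates constraint 3: syllable 1 coda /nr/ has 2 consonants (> 1) → not permitted
ra.we — σ1 onset /r/, coda /∅/ ok; σ2 onset /w/, coda /∅/ ok → permitted
Permitted: i.pwin, ra.we → 2.

2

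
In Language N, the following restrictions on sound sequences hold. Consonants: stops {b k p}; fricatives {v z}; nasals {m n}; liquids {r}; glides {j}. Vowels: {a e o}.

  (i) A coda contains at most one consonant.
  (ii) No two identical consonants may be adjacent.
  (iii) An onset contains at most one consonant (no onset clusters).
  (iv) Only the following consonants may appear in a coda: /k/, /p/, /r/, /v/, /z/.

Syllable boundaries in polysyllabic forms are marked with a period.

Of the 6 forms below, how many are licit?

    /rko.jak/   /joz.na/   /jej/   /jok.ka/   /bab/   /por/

/rko.jak/ — violates constraint (iii): syllable 1 onset /rk/ has 2 consonants (> 1) → illicit
/joz.na/ — σ1 onset /j/, coda /z/ ok; σ2 onset /n/, coda /∅/ ok → licit
/jej/ — violates constraint (iv): syllable 1 coda contains /j/, which is not a licensed coda consonant → illicit
/jok.ka/ — violates constraint (ii): adjacent identical consonants /kk/ → illicit
/bab/ — violates constraint (iv): syllable 1 coda contains /b/, which is not a licensed coda consonant → illicit
/por/ — σ1 onset /p/, coda /r/ ok → licit
Licit: /joz.na/, /por/ → 2.

2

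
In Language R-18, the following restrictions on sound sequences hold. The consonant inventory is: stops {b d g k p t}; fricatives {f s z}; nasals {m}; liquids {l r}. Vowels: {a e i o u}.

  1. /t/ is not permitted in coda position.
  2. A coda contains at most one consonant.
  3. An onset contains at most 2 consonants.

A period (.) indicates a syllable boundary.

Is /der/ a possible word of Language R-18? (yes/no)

/der/ — σ1 onset /d/, coda /r/ ok → well-formed

yes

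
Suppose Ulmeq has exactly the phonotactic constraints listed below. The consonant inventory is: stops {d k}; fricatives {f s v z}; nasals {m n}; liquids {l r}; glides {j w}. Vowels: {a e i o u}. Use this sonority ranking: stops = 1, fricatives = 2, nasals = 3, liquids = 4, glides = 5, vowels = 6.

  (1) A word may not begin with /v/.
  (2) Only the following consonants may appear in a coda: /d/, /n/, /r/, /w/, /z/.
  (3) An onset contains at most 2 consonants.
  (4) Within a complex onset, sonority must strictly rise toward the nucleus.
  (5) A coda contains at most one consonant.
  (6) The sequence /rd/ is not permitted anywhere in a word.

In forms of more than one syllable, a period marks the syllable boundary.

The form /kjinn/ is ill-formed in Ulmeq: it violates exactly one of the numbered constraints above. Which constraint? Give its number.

5

/kjinn/: syllable 1 coda /nn/ has 2 consonants (> 1).
This is a violation of constraint 5: "A coda contains at most one consonant."
The remaining constraints (1, 2, 3, 4, 6) are satisfied.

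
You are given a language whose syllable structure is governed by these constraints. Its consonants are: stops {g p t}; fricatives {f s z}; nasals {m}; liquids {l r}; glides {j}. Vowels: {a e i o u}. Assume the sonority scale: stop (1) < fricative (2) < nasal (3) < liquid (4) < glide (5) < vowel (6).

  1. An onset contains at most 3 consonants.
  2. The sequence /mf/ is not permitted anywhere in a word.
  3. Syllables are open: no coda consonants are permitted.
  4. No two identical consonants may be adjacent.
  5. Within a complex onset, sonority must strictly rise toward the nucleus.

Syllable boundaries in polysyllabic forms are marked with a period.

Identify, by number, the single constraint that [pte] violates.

[pte]: syllable 1 onset /pt/: /p/ (stop, 1) → /t/ (stop, 1) does not rise.
This is a violation of constraint 5: "Within a complex onset, sonority must strictly rise toward the nucleus."
The remaining constraints (1, 2, 3, 4) are satisfied.

5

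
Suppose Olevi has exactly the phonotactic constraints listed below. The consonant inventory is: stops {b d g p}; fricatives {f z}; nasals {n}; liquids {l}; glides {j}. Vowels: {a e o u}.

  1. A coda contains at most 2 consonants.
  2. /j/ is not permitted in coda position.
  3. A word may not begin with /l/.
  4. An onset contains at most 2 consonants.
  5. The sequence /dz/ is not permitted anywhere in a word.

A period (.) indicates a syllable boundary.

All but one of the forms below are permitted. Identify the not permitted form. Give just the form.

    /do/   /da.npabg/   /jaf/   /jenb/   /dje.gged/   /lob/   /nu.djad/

/lob/

/do/ — σ1 onset /d/, coda /∅/ ok → permitted
/da.npabg/ — σ1 onset /d/, coda /∅/ ok; σ2 onset /np/ (2C), coda /bg/ (2C) ok → permitted
/jaf/ — σ1 onset /j/, coda /f/ ok → permitted
/jenb/ — σ1 onset /j/, coda /nb/ (2C) ok → permitted
/dje.gged/ — σ1 onset /dj/ (2C), coda /∅/ ok; σ2 onset /gg/ (2C), coda /d/ ok → permitted
/lob/ — violates constraint 3: word begins with /l/ → not permitted
/nu.djad/ — σ1 onset /n/, coda /∅/ ok; σ2 onset /dj/ (2C), coda /d/ ok → permitted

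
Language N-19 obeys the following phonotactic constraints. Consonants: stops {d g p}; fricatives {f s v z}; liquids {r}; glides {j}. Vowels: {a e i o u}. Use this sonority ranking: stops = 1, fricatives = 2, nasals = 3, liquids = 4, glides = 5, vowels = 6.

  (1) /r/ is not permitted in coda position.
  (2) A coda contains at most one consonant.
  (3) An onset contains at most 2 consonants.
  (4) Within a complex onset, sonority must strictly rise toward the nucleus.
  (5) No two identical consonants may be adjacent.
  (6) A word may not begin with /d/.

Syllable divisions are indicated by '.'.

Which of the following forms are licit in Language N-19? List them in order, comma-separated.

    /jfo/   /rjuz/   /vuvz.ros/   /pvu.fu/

/jfo/ — violates constraint 4: syllable 1 onset /jf/: /j/ (glide, 5) → /f/ (fricative, 2) does not rise → illicit
/rjuz/ — σ1 onset /rj/ (4→5 rises), coda /z/ ok → licit
/vuvz.ros/ — violates constraint 2: syllable 1 coda /vz/ has 2 consonants (> 1) → illicit
/pvu.fu/ — σ1 onset /pv/ (1→2 rises), coda /∅/ ok; σ2 onset /f/, coda /∅/ ok → licit

/rjuz/, /pvu.fu/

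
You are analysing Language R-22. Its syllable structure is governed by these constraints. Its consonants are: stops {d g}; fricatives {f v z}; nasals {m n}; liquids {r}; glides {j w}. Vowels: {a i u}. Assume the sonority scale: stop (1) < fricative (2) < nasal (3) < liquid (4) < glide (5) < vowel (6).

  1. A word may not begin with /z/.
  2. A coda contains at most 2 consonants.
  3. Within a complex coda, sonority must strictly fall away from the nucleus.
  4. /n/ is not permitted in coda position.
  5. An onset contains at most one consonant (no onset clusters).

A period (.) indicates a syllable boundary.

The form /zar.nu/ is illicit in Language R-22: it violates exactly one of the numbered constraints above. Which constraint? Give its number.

1

/zar.nu/: word begins with /z/.
This is a violation of constraint 1: "A word may not begin with /z/."
The remaining constraints (2, 3, 4, 5) are satisfied.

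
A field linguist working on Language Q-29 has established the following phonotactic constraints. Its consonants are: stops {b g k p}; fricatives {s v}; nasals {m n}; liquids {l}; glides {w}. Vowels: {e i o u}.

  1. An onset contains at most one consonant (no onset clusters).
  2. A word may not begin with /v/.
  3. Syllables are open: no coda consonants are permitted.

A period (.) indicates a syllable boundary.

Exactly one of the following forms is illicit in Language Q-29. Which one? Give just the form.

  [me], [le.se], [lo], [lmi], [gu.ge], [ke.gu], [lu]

[me] — σ1 onset /m/, coda /∅/ ok → licit
[le.se] — σ1 onset /l/, coda /∅/ ok; σ2 onset /s/, coda /∅/ ok → licit
[lo] — σ1 onset /l/, coda /∅/ ok → licit
[lmi] — violates constraint 1: syllable 1 onset /lm/ has 2 consonants (> 1) → illicit
[gu.ge] — σ1 onset /g/, coda /∅/ ok; σ2 onset /g/, coda /∅/ ok → licit
[ke.gu] — σ1 onset /k/, coda /∅/ ok; σ2 onset /g/, coda /∅/ ok → licit
[lu] — σ1 onset /l/, coda /∅/ ok → licit

[lmi]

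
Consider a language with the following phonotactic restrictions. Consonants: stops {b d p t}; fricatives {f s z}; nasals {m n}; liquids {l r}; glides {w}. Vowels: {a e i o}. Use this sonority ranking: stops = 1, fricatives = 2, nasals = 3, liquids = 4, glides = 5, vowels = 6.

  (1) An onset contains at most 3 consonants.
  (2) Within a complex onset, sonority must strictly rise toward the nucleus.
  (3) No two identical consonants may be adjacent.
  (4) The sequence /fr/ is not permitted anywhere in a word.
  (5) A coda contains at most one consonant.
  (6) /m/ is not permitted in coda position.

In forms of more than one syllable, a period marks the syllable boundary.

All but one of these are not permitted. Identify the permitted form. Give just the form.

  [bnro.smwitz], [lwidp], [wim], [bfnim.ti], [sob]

[bnro.smwitz] — violates constraint 5: syllable 2 coda /tz/ has 2 consonants (> 1) → not permitted
[lwidp] — violates constraint 5: syllable 1 coda /dp/ has 2 consonants (> 1) → not permitted
[wim] — violates constraint 6: syllable 1 coda contains /m/ → not permitted
[bfnim.ti] — violates constraint 6: syllable 1 coda contains /m/ → not permitted
[sob] — σ1 onset /s/, coda /b/ ok → permitted

[sob]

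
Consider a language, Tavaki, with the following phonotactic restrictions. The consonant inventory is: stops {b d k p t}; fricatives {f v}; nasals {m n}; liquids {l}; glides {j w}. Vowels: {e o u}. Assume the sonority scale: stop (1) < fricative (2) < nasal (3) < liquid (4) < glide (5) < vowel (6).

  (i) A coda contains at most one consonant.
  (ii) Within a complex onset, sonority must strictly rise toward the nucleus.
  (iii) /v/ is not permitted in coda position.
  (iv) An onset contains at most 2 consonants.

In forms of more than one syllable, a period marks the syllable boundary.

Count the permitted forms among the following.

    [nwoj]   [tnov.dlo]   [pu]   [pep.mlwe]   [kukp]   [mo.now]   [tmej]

4

[nwoj] — σ1 onset /nw/ (3→5 rises), coda /j/ ok → permitted
[tnov.dlo] — violates constraint (iii): syllable 1 coda contains /v/ → not permitted
[pu] — σ1 onset /p/, coda /∅/ ok → permitted
[pep.mlwe] — violates constraint (iv): syllable 2 onset /mlw/ has 3 consonants (> 2) → not permitted
[kukp] — violates constraint (i): syllable 1 coda /kp/ has 2 consonants (> 1) → not permitted
[mo.now] — σ1 onset /m/, coda /∅/ ok; σ2 onset /n/, coda /w/ ok → permitted
[tmej] — σ1 onset /tm/ (1→3 rises), coda /j/ ok → permitted
Permitted: [nwoj], [pu], [mo.now], [tmej] → 4.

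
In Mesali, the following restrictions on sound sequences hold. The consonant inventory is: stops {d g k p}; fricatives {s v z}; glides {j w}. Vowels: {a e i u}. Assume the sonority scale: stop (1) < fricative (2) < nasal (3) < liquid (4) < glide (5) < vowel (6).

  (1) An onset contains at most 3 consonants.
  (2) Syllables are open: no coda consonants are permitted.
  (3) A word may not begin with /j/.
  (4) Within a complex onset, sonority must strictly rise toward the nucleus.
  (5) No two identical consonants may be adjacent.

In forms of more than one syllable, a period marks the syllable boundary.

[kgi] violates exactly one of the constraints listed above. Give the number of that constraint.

4

[kgi]: syllable 1 onset /kg/: /k/ (stop, 1) → /g/ (stop, 1) does not rise.
This is a violation of constraint 4: "Within a complex onset, sonority must strictly rise toward the nucleus."
The remaining constraints (1, 2, 3, 5) are satisfied.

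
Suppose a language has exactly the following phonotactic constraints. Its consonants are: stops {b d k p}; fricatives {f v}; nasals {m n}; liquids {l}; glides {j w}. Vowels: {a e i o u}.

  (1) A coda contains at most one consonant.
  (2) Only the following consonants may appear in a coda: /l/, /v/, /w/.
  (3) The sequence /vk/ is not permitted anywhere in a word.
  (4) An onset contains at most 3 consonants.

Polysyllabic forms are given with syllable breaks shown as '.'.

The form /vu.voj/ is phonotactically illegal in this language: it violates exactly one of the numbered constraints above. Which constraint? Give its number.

/vu.voj/: syllable 2 coda contains /j/, which is not a licensed coda consonant.
This is a violation of constraint 2: "Only the following consonants may appear in a coda: /l/, /v/, /w/."
The remaining constraints (1, 3, 4) are satisfied.

2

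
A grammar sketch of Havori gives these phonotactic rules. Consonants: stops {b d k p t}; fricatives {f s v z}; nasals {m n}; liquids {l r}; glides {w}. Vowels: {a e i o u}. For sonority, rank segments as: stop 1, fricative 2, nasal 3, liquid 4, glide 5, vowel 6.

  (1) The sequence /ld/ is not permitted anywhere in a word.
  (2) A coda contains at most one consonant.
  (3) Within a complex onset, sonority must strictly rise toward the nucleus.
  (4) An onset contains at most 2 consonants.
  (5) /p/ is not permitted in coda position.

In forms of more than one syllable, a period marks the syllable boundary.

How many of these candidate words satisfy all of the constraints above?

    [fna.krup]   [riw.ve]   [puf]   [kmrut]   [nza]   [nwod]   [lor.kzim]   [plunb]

4

[fna.krup] — violates constraint 5: syllable 2 coda contains /p/ → ill-formed
[riw.ve] — σ1 onset /r/, coda /w/ ok; σ2 onset /v/, coda /∅/ ok → well-formed
[puf] — σ1 onset /p/, coda /f/ ok → well-formed
[kmrut] — violates constraint 4: syllable 1 onset /kmr/ has 3 consonants (> 2) → ill-formed
[nza] — violates constraint 3: syllable 1 onset /nz/: /n/ (nasal, 3) → /z/ (fricative, 2) does not rise → ill-formed
[nwod] — σ1 onset /nw/ (3→5 rises), coda /d/ ok → well-formed
[lor.kzim] — σ1 onset /l/, coda /r/ ok; σ2 onset /kz/ (1→2 rises), coda /m/ ok → well-formed
[plunb] — violates constraint 2: syllable 1 coda /nb/ has 2 consonants (> 1) → ill-formed
Well-formed: [riw.ve], [puf], [nwod], [lor.kzim] → 4.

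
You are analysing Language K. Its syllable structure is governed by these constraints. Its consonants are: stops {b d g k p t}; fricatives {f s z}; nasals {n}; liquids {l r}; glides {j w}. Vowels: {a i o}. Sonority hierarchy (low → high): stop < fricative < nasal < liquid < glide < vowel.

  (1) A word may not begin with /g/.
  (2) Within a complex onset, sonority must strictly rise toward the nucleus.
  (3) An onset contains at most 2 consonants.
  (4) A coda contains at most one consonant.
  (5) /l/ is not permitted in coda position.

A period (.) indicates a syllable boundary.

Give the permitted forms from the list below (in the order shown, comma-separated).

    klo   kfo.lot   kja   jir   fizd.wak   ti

klo — σ1 onset /kl/ (1→4 rises), coda /∅/ ok → permitted
kfo.lot — σ1 onset /kf/ (1→2 rises), coda /∅/ ok; σ2 onset /l/, coda /t/ ok → permitted
kja — σ1 onset /kj/ (1→5 rises), coda /∅/ ok → permitted
jir — σ1 onset /j/, coda /r/ ok → permitted
fizd.wak — violates constraint 4: syllable 1 coda /zd/ has 2 consonants (> 1) → not permitted
ti — σ1 onset /t/, coda /∅/ ok → permitted

klo, kfo.lot, kja, jir, ti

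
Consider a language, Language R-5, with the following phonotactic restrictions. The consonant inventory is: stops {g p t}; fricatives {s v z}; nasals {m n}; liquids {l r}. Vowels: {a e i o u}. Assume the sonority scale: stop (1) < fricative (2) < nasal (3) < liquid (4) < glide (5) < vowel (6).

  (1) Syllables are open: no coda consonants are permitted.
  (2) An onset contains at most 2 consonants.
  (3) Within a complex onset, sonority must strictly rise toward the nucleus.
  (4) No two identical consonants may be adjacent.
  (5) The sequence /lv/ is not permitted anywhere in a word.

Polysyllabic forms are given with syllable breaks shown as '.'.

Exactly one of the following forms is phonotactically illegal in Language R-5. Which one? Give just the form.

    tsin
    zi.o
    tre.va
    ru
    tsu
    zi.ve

tsin

tsin — violates constraint 1: syllable 1 coda /n/ has 1 consonant (> 0) → phonotactically illegal
zi.o — σ1 onset /z/, coda /∅/ ok; σ2 onset /∅/, coda /∅/ ok → phonotactically legal
tre.va — σ1 onset /tr/ (1→4 rises), coda /∅/ ok; σ2 onset /v/, coda /∅/ ok → phonotactically legal
ru — σ1 onset /r/, coda /∅/ ok → phonotactically legal
tsu — σ1 onset /ts/ (1→2 rises), coda /∅/ ok → phonotactically legal
zi.ve — σ1 onset /z/, coda /∅/ ok; σ2 onset /v/, coda /∅/ ok → phonotactically legal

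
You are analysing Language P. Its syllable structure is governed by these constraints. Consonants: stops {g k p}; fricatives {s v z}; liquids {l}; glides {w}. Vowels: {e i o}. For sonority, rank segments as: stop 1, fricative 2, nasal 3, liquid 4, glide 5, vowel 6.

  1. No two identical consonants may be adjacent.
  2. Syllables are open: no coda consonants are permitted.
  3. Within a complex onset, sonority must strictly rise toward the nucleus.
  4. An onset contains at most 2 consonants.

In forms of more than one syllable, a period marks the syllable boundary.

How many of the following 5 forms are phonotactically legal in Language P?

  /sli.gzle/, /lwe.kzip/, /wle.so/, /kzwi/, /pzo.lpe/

0

/sli.gzle/ — violates constraint 4: syllable 2 onset /gzl/ has 3 consonants (> 2) → phonotactically illegal
/lwe.kzip/ — violates constraint 2: syllable 2 coda /p/ has 1 consonant (> 0) → phonotactically illegal
/wle.so/ — violates constraint 3: syllable 1 onset /wl/: /w/ (glide, 5) → /l/ (liquid, 4) does not rise → phonotactically illegal
/kzwi/ — violates constraint 4: syllable 1 onset /kzw/ has 3 consonants (> 2) → phonotactically illegal
/pzo.lpe/ — violates constraint 3: syllable 2 onset /lp/: /l/ (liquid, 4) → /p/ (stop, 1) does not rise → phonotactically illegal
No form is phonotactically legal → 0.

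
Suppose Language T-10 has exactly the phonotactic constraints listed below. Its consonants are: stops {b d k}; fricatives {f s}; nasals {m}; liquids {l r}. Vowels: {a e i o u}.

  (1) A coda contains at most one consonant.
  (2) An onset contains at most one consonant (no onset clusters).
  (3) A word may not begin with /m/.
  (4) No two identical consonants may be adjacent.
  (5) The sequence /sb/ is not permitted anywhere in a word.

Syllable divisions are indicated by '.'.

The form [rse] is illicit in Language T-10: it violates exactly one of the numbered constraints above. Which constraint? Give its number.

2

[rse]: syllable 1 onset /rs/ has 2 consonants (> 1).
This is a violation of constraint 2: "An onset contains at most one consonant (no onset clusters)."
The remaining constraints (1, 3, 4, 5) are satisfied.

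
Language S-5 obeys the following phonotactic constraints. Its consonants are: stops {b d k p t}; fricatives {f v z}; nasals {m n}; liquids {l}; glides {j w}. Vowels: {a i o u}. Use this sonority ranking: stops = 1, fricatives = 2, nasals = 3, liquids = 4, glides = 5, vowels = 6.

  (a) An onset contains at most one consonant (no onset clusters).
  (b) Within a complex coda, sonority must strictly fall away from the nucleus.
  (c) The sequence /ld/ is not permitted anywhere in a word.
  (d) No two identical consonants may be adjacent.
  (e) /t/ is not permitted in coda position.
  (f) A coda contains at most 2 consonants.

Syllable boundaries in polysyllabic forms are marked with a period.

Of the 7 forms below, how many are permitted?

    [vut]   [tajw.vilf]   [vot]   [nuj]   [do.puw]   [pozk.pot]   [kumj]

[vut] — violates constraint (e): syllable 1 coda contains /t/ → not permitted
[tajw.vilf] — violates constraint (b): syllable 1 coda /jw/: /j/ (glide, 5) → /w/ (glide, 5) does not fall → not permitted
[vot] — violates constraint (e): syllable 1 coda contains /t/ → not permitted
[nuj] — σ1 onset /n/, coda /j/ ok → permitted
[do.puw] — σ1 onset /d/, coda /∅/ ok; σ2 onset /p/, coda /w/ ok → permitted
[pozk.pot] — violates constraint (e): syllable 2 coda contains /t/ → not permitted
[kumj] — violates constraint (b): syllable 1 coda /mj/: /m/ (nasal, 3) → /j/ (glide, 5) does not fall → not permitted
Permitted: [nuj], [do.puw] → 2.

2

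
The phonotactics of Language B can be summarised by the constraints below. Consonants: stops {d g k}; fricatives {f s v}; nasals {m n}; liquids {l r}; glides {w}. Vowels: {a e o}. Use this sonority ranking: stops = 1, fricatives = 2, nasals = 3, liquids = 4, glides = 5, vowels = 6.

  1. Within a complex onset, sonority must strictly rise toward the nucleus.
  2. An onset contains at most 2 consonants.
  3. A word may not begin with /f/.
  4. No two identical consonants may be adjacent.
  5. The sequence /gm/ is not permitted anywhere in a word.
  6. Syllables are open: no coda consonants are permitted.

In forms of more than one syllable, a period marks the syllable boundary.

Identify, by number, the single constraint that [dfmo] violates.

[dfmo]: syllable 1 onset /dfm/ has 3 consonants (> 2).
This is a violation of constraint 2: "An onset contains at most 2 consonants."
The remaining constraints (1, 3, 4, 5, 6) are satisfied.

2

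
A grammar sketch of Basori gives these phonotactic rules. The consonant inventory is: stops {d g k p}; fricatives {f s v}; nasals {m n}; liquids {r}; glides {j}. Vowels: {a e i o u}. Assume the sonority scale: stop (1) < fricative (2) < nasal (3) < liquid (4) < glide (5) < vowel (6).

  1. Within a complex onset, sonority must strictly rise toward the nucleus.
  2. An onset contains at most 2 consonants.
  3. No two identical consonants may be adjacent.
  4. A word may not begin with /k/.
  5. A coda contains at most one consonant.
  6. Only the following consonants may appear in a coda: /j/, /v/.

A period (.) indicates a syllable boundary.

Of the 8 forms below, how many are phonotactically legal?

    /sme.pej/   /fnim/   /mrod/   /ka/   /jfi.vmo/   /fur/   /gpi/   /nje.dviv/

2

/sme.pej/ — σ1 onset /sm/ (2→3 rises), coda /∅/ ok; σ2 onset /p/, coda /j/ ok → phonotactically legal
/fnim/ — violates constraint 6: syllable 1 coda contains /m/, which is not a licensed coda consonant → phonotactically illegal
/mrod/ — violates constraint 6: syllable 1 coda contains /d/, which is not a licensed coda consonant → phonotactically illegal
/ka/ — violates constraint 4: word begins with /k/ → phonotactically illegal
/jfi.vmo/ — violates constraint 1: syllable 1 onset /jf/: /j/ (glide, 5) → /f/ (fricative, 2) does not rise → phonotactically illegal
/fur/ — violates constraint 6: syllable 1 coda contains /r/, which is not a licensed coda consonant → phonotactically illegal
/gpi/ — violates constraint 1: syllable 1 onset /gp/: /g/ (stop, 1) → /p/ (stop, 1) does not rise → phonotactically illegal
/nje.dviv/ — σ1 onset /nj/ (3→5 rises), coda /∅/ ok; σ2 onset /dv/ (1→2 rises), coda /v/ ok → phonotactically legal
Phonotactically legal: /sme.pej/, /nje.dviv/ → 2.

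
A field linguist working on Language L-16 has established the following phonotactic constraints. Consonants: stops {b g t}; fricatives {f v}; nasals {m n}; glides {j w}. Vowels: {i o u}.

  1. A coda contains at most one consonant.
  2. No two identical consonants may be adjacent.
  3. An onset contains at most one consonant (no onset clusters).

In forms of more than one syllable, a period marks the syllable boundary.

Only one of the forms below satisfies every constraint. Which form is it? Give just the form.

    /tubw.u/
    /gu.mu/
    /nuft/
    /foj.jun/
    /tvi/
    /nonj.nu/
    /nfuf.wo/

/tubw.u/ — violates constraint 1: syllable 1 coda /bw/ has 2 consonants (> 1) → phonotactically illegal
/gu.mu/ — σ1 onset /g/, coda /∅/ ok; σ2 onset /m/, coda /∅/ ok → phonotactically legal
/nuft/ — violates constraint 1: syllable 1 coda /ft/ has 2 consonants (> 1) → phonotactically illegal
/foj.jun/ — violates constraint 2: adjacent identical consonants /jj/ → phonotactically illegal
/tvi/ — violates constraint 3: syllable 1 onset /tv/ has 2 consonants (> 1) → phonotactically illegal
/nonj.nu/ — violates constraint 1: syllable 1 coda /nj/ has 2 consonants (> 1) → phonotactically illegal
/nfuf.wo/ — violates constraint 3: syllable 1 onset /nf/ has 2 consonants (> 1) → phonotactically illegal

/gu.mu/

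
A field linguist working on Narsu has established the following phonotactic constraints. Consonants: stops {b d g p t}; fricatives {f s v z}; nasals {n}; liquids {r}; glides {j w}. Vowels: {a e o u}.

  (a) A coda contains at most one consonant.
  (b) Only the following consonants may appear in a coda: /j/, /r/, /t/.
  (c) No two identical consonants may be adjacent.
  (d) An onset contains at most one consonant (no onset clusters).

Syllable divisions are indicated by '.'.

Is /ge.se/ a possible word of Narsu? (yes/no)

yes

/ge.se/ — σ1 onset /g/, coda /∅/ ok; σ2 onset /s/, coda /∅/ ok → well-formed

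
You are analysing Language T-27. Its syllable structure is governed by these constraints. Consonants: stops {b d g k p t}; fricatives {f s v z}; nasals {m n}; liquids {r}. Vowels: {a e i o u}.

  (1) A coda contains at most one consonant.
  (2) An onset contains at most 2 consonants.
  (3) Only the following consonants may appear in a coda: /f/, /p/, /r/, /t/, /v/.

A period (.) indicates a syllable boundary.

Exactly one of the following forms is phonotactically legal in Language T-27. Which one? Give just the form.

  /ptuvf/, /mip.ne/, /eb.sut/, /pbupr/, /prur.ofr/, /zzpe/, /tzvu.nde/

/ptuvf/ — violates constraint 1: syllable 1 coda /vf/ has 2 consonants (> 1) → phonotactically illegal
/mip.ne/ — σ1 onset /m/, coda /p/ ok; σ2 onset /n/, coda /∅/ ok → phonotactically legal
/eb.sut/ — violates constraint 3: syllable 1 coda contains /b/, which is not a licensed coda consonant → phonotactically illegal
/pbupr/ — violates constraint 1: syllable 1 coda /pr/ has 2 consonants (> 1) → phonotactically illegal
/prur.ofr/ — violates constraint 1: syllable 2 coda /fr/ has 2 consonants (> 1) → phonotactically illegal
/zzpe/ — violates constraint 2: syllable 1 onset /zzp/ has 3 consonants (> 2) → phonotactically illegal
/tzvu.nde/ — violates constraint 2: syllable 1 onset /tzv/ has 3 consonants (> 2) → phonotactically illegal

/mip.ne/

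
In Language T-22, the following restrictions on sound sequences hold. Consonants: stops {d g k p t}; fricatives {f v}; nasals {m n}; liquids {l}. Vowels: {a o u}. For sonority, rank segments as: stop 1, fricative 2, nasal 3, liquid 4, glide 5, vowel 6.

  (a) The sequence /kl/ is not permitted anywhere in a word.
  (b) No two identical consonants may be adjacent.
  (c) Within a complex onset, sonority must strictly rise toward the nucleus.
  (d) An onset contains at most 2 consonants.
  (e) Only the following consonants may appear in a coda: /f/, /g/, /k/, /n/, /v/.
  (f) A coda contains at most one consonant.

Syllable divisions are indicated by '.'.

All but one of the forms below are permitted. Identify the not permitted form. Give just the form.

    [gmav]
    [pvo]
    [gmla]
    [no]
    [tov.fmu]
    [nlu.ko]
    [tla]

[gmla]

[gmav] — σ1 onset /gm/ (1→3 rises), coda /v/ ok → permitted
[pvo] — σ1 onset /pv/ (1→2 rises), coda /∅/ ok → permitted
[gmla] — violates constraint (d): syllable 1 onset /gml/ has 3 consonants (> 2) → not permitted
[no] — σ1 onset /n/, coda /∅/ ok → permitted
[tov.fmu] — σ1 onset /t/, coda /v/ ok; σ2 onset /fm/ (2→3 rises), coda /∅/ ok → permitted
[nlu.ko] — σ1 onset /nl/ (3→4 rises), coda /∅/ ok; σ2 onset /k/, coda /∅/ ok → permitted
[tla] — σ1 onset /tl/ (1→4 rises), coda /∅/ ok → permitted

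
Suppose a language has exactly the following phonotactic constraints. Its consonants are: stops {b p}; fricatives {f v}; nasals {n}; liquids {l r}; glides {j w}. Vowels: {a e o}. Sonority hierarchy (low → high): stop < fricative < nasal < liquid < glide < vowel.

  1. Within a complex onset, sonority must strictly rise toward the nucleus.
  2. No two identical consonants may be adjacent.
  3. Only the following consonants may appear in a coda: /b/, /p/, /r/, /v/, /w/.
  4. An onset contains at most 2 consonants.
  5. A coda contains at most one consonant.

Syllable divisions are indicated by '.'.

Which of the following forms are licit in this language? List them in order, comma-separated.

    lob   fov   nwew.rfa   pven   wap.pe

lob, fov

lob — σ1 onset /l/, coda /b/ ok → licit
fov — σ1 onset /f/, coda /v/ ok → licit
nwew.rfa — violates constraint 1: syllable 2 onset /rf/: /r/ (liquid, 4) → /f/ (fricative, 2) does not rise → illicit
pven — violates constraint 3: syllable 1 coda contains /n/, which is not a licensed coda consonant → illicit
wap.pe — violates constraint 2: adjacent identical consonants /pp/ → illicit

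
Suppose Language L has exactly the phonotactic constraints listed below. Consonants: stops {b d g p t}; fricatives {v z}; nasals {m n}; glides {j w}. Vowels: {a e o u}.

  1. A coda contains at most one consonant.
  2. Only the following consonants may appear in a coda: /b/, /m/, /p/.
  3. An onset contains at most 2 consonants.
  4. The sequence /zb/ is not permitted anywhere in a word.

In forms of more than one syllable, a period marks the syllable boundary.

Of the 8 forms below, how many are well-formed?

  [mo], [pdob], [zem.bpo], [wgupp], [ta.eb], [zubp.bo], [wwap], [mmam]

6

[mo] — σ1 onset /m/, coda /∅/ ok → well-formed
[pdob] — σ1 onset /pd/ (2C), coda /b/ ok → well-formed
[zem.bpo] — σ1 onset /z/, coda /m/ ok; σ2 onset /bp/ (2C), coda /∅/ ok → well-formed
[wgupp] — violates constraint 1: syllable 1 coda /pp/ has 2 consonants (> 1) → ill-formed
[ta.eb] — σ1 onset /t/, coda /∅/ ok; σ2 onset /∅/, coda /b/ ok → well-formed
[zubp.bo] — violates constraint 1: syllable 1 coda /bp/ has 2 consonants (> 1) → ill-formed
[wwap] — σ1 onset /ww/ (2C), coda /p/ ok → well-formed
[mmam] — σ1 onset /mm/ (2C), coda /m/ ok → well-formed
Well-formed: [mo], [pdob], [zem.bpo], [ta.eb], [wwap], [mmam] → 6.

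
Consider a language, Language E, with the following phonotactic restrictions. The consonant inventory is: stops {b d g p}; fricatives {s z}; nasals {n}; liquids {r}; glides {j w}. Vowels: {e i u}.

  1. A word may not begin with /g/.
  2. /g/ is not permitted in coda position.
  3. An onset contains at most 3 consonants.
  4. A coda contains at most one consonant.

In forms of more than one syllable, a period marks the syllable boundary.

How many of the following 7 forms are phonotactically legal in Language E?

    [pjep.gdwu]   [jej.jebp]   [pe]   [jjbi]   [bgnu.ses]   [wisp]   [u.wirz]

4

[pjep.gdwu] — σ1 onset /pj/ (2C), coda /p/ ok; σ2 onset /gdw/ (3C), coda /∅/ ok → phonotactically legal
[jej.jebp] — violates constraint 4: syllable 2 coda /bp/ has 2 consonants (> 1) → phonotactically illegal
[pe] — σ1 onset /p/, coda /∅/ ok → phonotactically legal
[jjbi] — σ1 onset /jjb/ (3C), coda /∅/ ok → phonotactically legal
[bgnu.ses] — σ1 onset /bgn/ (3C), coda /∅/ ok; σ2 onset /s/, coda /s/ ok → phonotactically legal
[wisp] — violates constraint 4: syllable 1 coda /sp/ has 2 consonants (> 1) → phonotactically illegal
[u.wirz] — violates constraint 4: syllable 2 coda /rz/ has 2 consonants (> 1) → phonotactically illegal
Phonotactically legal: [pjep.gdwu], [pe], [jjbi], [bgnu.ses] → 4.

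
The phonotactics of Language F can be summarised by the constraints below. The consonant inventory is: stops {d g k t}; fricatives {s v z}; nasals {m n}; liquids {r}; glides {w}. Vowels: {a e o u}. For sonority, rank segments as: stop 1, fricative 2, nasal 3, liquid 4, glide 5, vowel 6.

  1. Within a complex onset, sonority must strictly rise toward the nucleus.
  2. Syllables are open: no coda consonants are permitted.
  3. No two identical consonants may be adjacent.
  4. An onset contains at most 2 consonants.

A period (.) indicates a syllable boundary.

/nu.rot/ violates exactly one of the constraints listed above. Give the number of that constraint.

/nu.rot/: syllable 2 coda /t/ has 1 consonant (> 0).
This is a violation of constraint 2: "Syllables are open: no coda consonants are permitted."
The remaining constraints (1, 3, 4) are satisfied.

2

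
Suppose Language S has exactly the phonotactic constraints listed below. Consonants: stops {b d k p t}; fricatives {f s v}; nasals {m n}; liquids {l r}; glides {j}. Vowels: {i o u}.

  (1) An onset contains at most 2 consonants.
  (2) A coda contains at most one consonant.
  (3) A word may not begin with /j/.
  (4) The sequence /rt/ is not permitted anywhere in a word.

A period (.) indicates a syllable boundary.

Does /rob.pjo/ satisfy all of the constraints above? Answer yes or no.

/rob.pjo/ — σ1 onset /r/, coda /b/ ok; σ2 onset /pj/ (2C), coda /∅/ ok → licit

yes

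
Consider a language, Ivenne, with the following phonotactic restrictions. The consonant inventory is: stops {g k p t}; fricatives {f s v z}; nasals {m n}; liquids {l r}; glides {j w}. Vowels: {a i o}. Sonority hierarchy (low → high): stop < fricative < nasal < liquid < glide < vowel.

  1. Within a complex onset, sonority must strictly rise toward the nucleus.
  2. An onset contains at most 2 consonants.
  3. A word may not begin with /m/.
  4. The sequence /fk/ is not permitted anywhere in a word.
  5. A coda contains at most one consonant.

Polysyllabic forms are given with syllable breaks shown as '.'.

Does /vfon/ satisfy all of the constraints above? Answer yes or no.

/vfon/ — violates constraint 1: syllable 1 onset /vf/: /v/ (fricative, 2) → /f/ (fricative, 2) does not rise → phonotactically illegal

no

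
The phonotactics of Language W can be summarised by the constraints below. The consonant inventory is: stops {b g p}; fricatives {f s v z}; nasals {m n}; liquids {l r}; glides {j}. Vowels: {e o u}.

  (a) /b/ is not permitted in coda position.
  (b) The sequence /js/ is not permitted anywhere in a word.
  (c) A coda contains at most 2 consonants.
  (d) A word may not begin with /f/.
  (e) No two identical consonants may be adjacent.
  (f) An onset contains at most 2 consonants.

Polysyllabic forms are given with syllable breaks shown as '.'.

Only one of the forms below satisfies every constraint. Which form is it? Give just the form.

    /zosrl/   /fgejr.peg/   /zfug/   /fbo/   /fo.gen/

/zfug/

/zosrl/ — violates constraint (c): syllable 1 coda /srl/ has 3 consonants (> 2) → not permitted
/fgejr.peg/ — violates constraint (d): word begins with /f/ → not permitted
/zfug/ — σ1 onset /zf/ (2C), coda /g/ ok → permitted
/fbo/ — violates constraint (d): word begins with /f/ → not permitted
/fo.gen/ — violates constraint (d): word begins with /f/ → not permitted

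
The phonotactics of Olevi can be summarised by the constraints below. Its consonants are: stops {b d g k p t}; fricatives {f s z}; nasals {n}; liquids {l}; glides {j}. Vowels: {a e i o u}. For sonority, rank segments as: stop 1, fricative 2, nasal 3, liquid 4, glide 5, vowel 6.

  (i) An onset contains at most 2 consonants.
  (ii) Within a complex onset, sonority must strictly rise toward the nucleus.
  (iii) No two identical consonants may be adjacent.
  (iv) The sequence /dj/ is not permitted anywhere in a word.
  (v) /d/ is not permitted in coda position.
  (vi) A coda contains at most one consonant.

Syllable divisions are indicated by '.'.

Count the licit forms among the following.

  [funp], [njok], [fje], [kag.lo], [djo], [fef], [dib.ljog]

5

[funp] — violates constraint (vi): syllable 1 coda /np/ has 2 consonants (> 1) → illicit
[njok] — σ1 onset /nj/ (3→5 rises), coda /k/ ok → licit
[fje] — σ1 onset /fj/ (2→5 rises), coda /∅/ ok → licit
[kag.lo] — σ1 onset /k/, coda /g/ ok; σ2 onset /l/, coda /∅/ ok → licit
[djo] — violates constraint (iv): contains banned sequence /dj/ → illicit
[fef] — σ1 onset /f/, coda /f/ ok → licit
[dib.ljog] — σ1 onset /d/, coda /b/ ok; σ2 onset /lj/ (4→5 rises), coda /g/ ok → licit
Licit: [njok], [fje], [kag.lo], [fef], [dib.ljog] → 5.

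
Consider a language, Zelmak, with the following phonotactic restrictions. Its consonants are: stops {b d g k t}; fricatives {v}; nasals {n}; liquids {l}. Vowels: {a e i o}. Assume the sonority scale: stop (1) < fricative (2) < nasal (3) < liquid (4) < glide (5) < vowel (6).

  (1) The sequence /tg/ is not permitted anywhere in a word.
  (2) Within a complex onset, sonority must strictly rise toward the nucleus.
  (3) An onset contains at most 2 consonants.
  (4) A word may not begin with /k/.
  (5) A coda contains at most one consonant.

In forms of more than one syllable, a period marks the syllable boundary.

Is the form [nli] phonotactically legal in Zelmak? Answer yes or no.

[nli] — σ1 onset /nl/ (3→4 rises), coda /∅/ ok → phonotactically legal

yes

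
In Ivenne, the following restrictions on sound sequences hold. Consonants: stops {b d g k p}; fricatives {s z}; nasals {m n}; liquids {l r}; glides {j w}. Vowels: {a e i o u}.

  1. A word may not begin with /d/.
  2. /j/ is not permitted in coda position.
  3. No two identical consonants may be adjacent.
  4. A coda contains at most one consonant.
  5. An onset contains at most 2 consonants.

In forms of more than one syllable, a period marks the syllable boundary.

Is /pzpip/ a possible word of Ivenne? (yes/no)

/pzpip/ — violates constraint 5: syllable 1 onset /pzp/ has 3 consonants (> 2) → illicit

no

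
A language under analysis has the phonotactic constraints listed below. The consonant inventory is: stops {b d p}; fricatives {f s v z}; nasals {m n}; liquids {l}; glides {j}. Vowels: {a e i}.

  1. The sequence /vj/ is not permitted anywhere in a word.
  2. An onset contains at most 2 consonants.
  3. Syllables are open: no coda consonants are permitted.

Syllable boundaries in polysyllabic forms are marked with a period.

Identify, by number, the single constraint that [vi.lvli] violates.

[vi.lvli]: syllable 2 onset /lvl/ has 3 consonants (> 2).
This is a violation of constraint 2: "An onset contains at most 2 consonants."
The remaining constraints (1, 3) are satisfied.

2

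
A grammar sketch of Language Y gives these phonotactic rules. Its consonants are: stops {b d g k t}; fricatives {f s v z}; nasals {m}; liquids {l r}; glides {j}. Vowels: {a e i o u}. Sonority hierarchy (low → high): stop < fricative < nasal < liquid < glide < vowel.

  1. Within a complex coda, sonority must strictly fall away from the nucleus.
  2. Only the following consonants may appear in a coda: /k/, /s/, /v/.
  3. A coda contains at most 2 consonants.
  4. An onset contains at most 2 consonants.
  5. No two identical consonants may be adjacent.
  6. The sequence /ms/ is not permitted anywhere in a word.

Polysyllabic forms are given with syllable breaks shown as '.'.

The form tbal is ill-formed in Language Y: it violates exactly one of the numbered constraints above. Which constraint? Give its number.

tbal: syllable 1 coda contains /l/, which is not a licensed coda consonant.
This is a violation of constraint 2: "Only the following consonants may appear in a coda: /k/, /s/, /v/."
The remaining constraints (1, 3, 4, 5, 6) are satisfied.

2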